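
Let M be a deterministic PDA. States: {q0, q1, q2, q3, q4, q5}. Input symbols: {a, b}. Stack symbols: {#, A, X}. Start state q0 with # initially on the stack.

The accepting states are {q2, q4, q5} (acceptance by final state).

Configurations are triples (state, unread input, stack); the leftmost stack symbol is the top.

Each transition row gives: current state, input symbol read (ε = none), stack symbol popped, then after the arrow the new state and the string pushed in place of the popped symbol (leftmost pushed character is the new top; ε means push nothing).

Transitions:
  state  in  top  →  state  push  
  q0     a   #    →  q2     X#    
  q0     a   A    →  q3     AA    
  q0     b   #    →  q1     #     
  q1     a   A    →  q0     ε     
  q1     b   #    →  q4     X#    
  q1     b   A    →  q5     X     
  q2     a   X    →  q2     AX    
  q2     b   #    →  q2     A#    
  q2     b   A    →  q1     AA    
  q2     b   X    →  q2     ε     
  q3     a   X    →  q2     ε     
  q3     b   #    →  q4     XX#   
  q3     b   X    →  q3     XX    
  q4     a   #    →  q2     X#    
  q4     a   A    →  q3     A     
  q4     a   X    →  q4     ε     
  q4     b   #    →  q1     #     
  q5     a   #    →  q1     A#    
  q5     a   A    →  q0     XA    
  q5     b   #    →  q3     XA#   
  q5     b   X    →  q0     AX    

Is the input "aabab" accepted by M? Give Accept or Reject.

Reject

(q0, aabab, #) ⊢ (q2, abab, X#) ⊢ (q2, bab, AX#) ⊢ (q1, ab, AAX#) ⊢ (q0, b, AX#)
No transition applies at (q0, b, AX#); input not fully consumed.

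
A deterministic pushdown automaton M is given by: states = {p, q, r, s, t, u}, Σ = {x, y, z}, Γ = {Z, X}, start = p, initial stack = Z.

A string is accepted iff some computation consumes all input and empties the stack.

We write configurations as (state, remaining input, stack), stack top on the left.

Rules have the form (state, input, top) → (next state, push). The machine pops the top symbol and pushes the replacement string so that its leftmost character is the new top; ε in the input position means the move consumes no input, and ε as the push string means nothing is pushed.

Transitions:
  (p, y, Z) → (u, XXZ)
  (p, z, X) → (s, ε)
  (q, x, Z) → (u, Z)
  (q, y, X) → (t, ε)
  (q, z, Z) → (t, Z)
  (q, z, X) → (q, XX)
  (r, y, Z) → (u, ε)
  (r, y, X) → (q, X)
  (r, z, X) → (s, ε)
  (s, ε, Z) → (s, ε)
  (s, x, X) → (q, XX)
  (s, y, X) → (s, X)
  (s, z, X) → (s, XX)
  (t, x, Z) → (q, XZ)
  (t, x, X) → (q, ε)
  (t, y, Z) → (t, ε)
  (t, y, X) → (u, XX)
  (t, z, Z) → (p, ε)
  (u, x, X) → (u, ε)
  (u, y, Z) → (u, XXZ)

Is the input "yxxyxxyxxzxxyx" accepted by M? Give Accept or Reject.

Reject

(p, yxxyxxyxxzxxyx, Z)
  read y, top Z: go to u, push XXZ → (u, xxyxxyxxzxxyx, XXZ)
  read x, top X: go to u, push ε → (u, xyxxyxxzxxyx, XZ)
  read x, top X: go to u, push ε → (u, yxxyxxzxxyx, Z)
  read y, top Z: go to u, push XXZ → (u, xxyxxzxxyx, XXZ)
  read x, top X: go to u, push ε → (u, xyxxzxxyx, XZ)
  read x, top X: go to u, push ε → (u, yxxzxxyx, Z)
  read y, top Z: go to u, push XXZ → (u, xxzxxyx, XXZ)
  read x, top X: go to u, push ε → (u, xzxxyx, XZ)
  read x, top X: go to u, push ε → (u, zxxyx, Z)
No transition applies at (u, zxxyx, Z); input not fully consumed.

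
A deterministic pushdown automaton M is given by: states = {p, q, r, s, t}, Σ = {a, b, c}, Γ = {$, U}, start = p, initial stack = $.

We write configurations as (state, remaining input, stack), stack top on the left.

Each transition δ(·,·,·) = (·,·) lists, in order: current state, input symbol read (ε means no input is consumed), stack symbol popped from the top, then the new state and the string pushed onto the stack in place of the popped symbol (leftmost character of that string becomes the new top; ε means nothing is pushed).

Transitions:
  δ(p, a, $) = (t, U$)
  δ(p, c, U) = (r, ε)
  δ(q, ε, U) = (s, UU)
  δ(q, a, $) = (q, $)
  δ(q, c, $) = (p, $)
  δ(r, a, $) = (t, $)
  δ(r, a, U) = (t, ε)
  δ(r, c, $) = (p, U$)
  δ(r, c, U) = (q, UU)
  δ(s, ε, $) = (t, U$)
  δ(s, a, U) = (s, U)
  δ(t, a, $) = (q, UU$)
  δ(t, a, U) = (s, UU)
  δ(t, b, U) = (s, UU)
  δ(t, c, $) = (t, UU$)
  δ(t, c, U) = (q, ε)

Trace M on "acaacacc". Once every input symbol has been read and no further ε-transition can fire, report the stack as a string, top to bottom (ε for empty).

$

(p, acaacacc, $)
  read a, top $: go to t, push U$ → (t, caacacc, U$)
  read c, top U: go to q, push ε → (q, aacacc, $)
  read a, top $: go to q, push $ → (q, acacc, $)
  read a, top $: go to q, push $ → (q, cacc, $)
  read c, top $: go to p, push $ → (p, acc, $)
  read a, top $: go to t, push U$ → (t, cc, U$)
  read c, top U: go to q, push ε → (q, c, $)
  read c, top $: go to p, push $ → (p, ε, $)
All input consumed in state p with stack $.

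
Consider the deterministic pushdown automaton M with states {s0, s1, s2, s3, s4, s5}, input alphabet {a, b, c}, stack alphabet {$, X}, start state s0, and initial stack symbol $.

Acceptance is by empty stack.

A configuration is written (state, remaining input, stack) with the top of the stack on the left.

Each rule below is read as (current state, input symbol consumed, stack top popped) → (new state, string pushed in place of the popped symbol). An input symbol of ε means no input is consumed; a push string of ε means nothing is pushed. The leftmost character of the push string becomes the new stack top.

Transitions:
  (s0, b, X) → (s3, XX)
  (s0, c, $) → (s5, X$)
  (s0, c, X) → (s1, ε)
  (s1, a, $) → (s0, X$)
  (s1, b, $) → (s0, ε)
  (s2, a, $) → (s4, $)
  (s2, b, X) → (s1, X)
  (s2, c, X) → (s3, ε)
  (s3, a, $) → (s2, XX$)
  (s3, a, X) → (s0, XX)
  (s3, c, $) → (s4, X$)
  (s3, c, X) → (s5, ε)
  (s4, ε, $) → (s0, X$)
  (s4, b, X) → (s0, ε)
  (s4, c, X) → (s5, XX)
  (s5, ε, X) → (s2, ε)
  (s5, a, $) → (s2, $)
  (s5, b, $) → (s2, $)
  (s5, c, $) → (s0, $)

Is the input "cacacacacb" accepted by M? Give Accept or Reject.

Accept

(s0, cacacacacb, $)
  read c, top $: go to s5, push X$ → (s5, acacacacb, X$)
  ε-move, top X: go to s2, push ε → (s2, acacacacb, $)
  read a, top $: go to s4, push $ → (s4, cacacacb, $)
  ε-move, top $: go to s0, push X$ → (s0, cacacacb, X$)
  read c, top X: go to s1, push ε → (s1, acacacb, $)
  read a, top $: go to s0, push X$ → (s0, cacacb, X$)
  read c, top X: go to s1, push ε → (s1, acacb, $)
  read a, top $: go to s0, push X$ → (s0, cacb, X$)
  read c, top X: go to s1, push ε → (s1, acb, $)
  read a, top $: go to s0, push X$ → (s0, cb, X$)
  read c, top X: go to s1, push ε → (s1, b, $)
  read b, top $: go to s0, push ε → (s0, ε, ε)
All input consumed and the stack is empty.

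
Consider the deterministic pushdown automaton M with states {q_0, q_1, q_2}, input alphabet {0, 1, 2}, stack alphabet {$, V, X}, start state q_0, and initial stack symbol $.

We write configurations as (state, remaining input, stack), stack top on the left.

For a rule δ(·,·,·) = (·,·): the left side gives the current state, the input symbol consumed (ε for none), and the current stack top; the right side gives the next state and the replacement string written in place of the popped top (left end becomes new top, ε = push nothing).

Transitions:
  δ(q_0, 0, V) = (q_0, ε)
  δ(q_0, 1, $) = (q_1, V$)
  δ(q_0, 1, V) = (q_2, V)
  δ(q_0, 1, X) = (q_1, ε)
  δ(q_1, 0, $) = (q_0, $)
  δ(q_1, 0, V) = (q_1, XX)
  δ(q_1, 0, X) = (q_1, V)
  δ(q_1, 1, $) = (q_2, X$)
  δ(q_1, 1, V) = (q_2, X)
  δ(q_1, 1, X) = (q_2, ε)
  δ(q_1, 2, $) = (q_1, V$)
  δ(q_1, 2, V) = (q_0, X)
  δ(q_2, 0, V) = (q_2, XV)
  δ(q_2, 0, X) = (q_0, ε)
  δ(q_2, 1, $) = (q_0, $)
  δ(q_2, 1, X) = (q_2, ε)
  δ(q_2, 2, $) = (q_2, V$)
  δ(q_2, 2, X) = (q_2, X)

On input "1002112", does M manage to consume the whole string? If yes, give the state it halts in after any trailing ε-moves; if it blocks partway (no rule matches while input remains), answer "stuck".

(q_0, 1002112, $)
  read 1, top $: go to q_1, push V$ → (q_1, 002112, V$)
  read 0, top V: go to q_1, push XX → (q_1, 02112, XX$)
  read 0, top X: go to q_1, push V → (q_1, 2112, VX$)
  read 2, top V: go to q_0, push X → (q_0, 112, XX$)
  read 1, top X: go to q_1, push ε → (q_1, 12, X$)
  read 1, top X: go to q_2, push ε → (q_2, 2, $)
  read 2, top $: go to q_2, push V$ → (q_2, ε, V$)
All input consumed; M is in state q_2.

q_2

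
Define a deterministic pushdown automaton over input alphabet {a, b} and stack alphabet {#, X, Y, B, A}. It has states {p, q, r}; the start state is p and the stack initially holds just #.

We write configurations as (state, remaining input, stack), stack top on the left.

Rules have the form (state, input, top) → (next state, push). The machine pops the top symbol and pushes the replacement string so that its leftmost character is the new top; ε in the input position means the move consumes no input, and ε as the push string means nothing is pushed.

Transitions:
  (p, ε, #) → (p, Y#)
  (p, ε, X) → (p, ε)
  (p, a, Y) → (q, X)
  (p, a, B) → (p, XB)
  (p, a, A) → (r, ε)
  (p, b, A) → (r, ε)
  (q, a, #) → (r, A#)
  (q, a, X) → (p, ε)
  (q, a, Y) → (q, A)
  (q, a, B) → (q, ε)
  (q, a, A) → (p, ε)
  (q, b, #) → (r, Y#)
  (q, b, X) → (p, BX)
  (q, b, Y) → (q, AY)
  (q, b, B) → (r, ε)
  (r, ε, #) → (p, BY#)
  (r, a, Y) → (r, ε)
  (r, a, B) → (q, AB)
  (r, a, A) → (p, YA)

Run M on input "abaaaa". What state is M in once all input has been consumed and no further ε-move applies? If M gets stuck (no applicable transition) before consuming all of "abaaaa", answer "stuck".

p

(p, abaaaa, #)
  ε-move, top #: go to p, push Y# → (p, abaaaa, Y#)
  read a, top Y: go to q, push X → (q, baaaa, X#)
  read b, top X: go to p, push BX → (p, aaaa, BX#)
  read a, top B: go to p, push XB → (p, aaa, XBX#)
  ε-move, top X: go to p, push ε → (p, aaa, BX#)
  read a, top B: go to p, push XB → (p, aa, XBX#)
  ε-move, top X: go to p, push ε → (p, aa, BX#)
  read a, top B: go to p, push XB → (p, a, XBX#)
  ε-move, top X: go to p, push ε → (p, a, BX#)
  read a, top B: go to p, push XB → (p, ε, XBX#)
  ε-move, top X: go to p, push ε → (p, ε, BX#)
All input consumed; M is in state p.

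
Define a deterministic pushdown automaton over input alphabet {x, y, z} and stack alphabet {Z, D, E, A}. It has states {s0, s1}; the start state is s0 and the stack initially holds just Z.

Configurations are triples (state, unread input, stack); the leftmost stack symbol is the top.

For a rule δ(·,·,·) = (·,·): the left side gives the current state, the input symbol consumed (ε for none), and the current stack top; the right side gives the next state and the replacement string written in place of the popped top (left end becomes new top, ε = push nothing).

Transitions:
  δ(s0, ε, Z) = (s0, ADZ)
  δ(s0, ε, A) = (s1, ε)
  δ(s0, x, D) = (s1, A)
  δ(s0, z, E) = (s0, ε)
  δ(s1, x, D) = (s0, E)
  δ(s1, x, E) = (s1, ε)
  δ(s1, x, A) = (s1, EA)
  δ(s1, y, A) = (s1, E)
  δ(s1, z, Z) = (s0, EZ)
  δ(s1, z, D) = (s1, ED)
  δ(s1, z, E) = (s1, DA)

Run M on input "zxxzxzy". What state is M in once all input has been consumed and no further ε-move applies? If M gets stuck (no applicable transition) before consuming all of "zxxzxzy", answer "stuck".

stuck

(s0, zxxzxzy, Z) ⊢ (s0, zxxzxzy, ADZ) ⊢ (s1, zxxzxzy, DZ) ⊢ (s1, xxzxzy, EDZ) ⊢ (s1, xzxzy, DZ) ⊢ (s0, zxzy, EZ) ⊢ (s0, xzy, Z) ⊢ (s0, xzy, ADZ) ⊢ (s1, xzy, DZ) ⊢ (s0, zy, EZ) ⊢ (s0, y, Z) ⊢ (s0, y, ADZ) ⊢ (s1, y, DZ)
No transition for (s1, y, top D); M blocks with input y remaining.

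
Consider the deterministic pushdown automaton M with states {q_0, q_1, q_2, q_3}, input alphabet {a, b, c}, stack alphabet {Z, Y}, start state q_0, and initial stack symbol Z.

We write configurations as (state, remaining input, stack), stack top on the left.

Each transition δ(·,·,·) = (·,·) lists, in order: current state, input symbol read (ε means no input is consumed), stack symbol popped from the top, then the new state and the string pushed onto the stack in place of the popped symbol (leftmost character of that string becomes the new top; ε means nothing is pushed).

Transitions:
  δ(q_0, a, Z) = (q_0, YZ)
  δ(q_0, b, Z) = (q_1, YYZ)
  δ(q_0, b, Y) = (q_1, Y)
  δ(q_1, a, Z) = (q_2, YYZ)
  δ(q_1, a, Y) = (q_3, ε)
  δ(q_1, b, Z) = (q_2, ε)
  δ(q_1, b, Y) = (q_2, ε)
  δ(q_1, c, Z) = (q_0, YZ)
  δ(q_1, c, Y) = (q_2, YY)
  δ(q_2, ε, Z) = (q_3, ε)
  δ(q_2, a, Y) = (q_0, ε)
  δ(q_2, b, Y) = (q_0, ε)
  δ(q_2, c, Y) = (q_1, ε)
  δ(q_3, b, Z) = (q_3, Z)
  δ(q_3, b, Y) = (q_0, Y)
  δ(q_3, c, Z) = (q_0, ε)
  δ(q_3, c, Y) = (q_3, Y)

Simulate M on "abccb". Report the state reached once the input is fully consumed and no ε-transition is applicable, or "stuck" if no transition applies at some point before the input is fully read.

q_3

(q_0, abccb, Z) ⊢ (q_0, bccb, YZ) ⊢ (q_1, ccb, YZ) ⊢ (q_2, cb, YYZ) ⊢ (q_1, b, YZ) ⊢ (q_2, ε, Z) ⊢ (q_3, ε, ε)
All input consumed; M is in state q_3.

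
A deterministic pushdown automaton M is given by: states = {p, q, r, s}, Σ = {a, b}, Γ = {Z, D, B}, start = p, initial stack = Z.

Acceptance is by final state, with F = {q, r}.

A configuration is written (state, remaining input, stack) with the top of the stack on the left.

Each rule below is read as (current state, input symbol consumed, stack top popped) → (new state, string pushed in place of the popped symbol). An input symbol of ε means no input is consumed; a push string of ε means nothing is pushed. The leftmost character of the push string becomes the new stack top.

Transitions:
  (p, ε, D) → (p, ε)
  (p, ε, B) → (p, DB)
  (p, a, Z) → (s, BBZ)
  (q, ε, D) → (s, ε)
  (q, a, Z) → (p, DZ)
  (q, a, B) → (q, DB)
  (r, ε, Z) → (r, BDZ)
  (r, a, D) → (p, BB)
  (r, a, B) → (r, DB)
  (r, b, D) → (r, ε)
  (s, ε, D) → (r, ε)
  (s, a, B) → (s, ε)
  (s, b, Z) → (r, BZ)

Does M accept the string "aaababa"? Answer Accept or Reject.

(p, aaababa, Z) ⊢ (s, aababa, BBZ) ⊢ (s, ababa, BZ) ⊢ (s, baba, Z) ⊢ (r, aba, BZ) ⊢ (r, ba, DBZ) ⊢ (r, a, BZ) ⊢ (r, ε, DBZ)
All input consumed; state r ∈ F.

Accept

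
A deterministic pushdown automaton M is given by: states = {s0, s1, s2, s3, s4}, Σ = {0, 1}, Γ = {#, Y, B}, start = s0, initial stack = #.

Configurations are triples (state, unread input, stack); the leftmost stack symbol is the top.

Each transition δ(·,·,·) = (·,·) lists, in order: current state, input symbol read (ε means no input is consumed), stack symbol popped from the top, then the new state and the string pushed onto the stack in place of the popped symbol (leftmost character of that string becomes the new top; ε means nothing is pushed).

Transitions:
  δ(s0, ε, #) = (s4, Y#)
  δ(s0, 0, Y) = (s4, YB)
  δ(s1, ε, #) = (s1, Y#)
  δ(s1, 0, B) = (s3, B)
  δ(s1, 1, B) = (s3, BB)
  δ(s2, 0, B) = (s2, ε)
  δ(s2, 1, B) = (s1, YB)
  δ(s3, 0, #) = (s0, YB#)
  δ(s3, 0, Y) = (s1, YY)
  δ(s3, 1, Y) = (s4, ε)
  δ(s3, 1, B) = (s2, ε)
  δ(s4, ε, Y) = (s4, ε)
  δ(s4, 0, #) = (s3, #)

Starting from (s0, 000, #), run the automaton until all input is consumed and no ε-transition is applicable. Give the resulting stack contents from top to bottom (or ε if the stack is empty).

BB#

(s0, 000, #)
  ε-move, top #: go to s4, push Y# → (s4, 000, Y#)
  ε-move, top Y: go to s4, push ε → (s4, 000, #)
  read 0, top #: go to s3, push # → (s3, 00, #)
  read 0, top #: go to s0, push YB# → (s0, 0, YB#)
  read 0, top Y: go to s4, push YB → (s4, ε, YBB#)
  ε-move, top Y: go to s4, push ε → (s4, ε, BB#)
All input consumed in state s4 with stack BB#.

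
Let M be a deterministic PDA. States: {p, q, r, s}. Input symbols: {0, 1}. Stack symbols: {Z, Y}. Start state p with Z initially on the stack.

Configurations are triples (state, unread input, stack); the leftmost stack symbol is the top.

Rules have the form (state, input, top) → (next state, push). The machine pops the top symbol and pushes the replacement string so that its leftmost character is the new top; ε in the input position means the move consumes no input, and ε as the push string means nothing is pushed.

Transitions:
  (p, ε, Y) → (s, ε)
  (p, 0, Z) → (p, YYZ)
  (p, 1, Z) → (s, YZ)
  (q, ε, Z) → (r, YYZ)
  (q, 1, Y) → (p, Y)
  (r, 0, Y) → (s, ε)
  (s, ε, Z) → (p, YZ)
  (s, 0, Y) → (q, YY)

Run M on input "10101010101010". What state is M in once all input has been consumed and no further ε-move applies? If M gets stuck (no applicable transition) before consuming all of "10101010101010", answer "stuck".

q

(p, 10101010101010, Z)
  read 1, top Z: go to s, push YZ → (s, 0101010101010, YZ)
  read 0, top Y: go to q, push YY → (q, 101010101010, YYZ)
  read 1, top Y: go to p, push Y → (p, 01010101010, YYZ)
  ε-move, top Y: go to s, push ε → (s, 01010101010, YZ)
  read 0, top Y: go to q, push YY → (q, 1010101010, YYZ)
  read 1, top Y: go to p, push Y → (p, 010101010, YYZ)
  ε-move, top Y: go to s, push ε → (s, 010101010, YZ)
  read 0, top Y: go to q, push YY → (q, 10101010, YYZ)
  read 1, top Y: go to p, push Y → (p, 0101010, YYZ)
  ε-move, top Y: go to s, push ε → (s, 0101010, YZ)
  read 0, top Y: go to q, push YY → (q, 101010, YYZ)
  read 1, top Y: go to p, push Y → (p, 01010, YYZ)
  ε-move, top Y: go to s, push ε → (s, 01010, YZ)
  read 0, top Y: go to q, push YY → (q, 1010, YYZ)
  read 1, top Y: go to p, push Y → (p, 010, YYZ)
  ε-move, top Y: go to s, push ε → (s, 010, YZ)
  read 0, top Y: go to q, push YY → (q, 10, YYZ)
  read 1, top Y: go to p, push Y → (p, 0, YYZ)
  ε-move, top Y: go to s, push ε → (s, 0, YZ)
  read 0, top Y: go to q, push YY → (q, ε, YYZ)
All input consumed; M is in state q.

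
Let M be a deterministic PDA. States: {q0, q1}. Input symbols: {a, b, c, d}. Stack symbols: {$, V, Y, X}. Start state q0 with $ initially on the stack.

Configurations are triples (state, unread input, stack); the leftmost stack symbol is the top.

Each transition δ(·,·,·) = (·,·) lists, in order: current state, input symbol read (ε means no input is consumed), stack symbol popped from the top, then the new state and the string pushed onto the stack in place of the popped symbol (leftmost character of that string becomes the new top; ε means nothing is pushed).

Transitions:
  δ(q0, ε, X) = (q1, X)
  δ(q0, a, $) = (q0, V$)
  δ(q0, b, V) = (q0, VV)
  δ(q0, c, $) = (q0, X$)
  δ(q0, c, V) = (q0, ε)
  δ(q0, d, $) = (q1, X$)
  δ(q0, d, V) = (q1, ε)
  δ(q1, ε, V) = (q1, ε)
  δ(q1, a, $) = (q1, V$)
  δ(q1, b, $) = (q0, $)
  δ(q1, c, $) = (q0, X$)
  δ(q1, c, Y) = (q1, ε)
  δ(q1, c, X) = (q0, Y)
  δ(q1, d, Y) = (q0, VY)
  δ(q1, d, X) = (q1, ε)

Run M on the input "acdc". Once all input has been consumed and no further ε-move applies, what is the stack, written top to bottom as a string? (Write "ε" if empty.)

(q0, acdc, $) ⊢ (q0, cdc, V$) ⊢ (q0, dc, $) ⊢ (q1, c, X$) ⊢ (q0, ε, Y$)
All input consumed in state q0 with stack Y$.

Y$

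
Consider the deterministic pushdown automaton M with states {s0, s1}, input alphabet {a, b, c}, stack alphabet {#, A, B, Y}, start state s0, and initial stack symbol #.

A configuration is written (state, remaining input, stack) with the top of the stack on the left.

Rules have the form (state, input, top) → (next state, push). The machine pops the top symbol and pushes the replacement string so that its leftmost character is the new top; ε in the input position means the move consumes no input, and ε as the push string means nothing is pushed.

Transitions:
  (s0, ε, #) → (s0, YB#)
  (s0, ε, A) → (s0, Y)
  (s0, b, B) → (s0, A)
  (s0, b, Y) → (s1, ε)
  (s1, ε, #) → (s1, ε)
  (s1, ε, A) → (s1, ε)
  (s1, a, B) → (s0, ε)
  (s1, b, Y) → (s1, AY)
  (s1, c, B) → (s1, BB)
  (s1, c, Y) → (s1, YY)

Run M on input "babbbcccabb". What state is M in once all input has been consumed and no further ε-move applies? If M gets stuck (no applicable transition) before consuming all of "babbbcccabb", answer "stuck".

stuck

(s0, babbbcccabb, #)
  ε-move, top #: go to s0, push YB# → (s0, babbbcccabb, YB#)
  read b, top Y: go to s1, push ε → (s1, abbbcccabb, B#)
  read a, top B: go to s0, push ε → (s0, bbbcccabb, #)
  ε-move, top #: go to s0, push YB# → (s0, bbbcccabb, YB#)
  read b, top Y: go to s1, push ε → (s1, bbcccabb, B#)
No transition for (s1, b, top B); M blocks with input bbcccabb remaining.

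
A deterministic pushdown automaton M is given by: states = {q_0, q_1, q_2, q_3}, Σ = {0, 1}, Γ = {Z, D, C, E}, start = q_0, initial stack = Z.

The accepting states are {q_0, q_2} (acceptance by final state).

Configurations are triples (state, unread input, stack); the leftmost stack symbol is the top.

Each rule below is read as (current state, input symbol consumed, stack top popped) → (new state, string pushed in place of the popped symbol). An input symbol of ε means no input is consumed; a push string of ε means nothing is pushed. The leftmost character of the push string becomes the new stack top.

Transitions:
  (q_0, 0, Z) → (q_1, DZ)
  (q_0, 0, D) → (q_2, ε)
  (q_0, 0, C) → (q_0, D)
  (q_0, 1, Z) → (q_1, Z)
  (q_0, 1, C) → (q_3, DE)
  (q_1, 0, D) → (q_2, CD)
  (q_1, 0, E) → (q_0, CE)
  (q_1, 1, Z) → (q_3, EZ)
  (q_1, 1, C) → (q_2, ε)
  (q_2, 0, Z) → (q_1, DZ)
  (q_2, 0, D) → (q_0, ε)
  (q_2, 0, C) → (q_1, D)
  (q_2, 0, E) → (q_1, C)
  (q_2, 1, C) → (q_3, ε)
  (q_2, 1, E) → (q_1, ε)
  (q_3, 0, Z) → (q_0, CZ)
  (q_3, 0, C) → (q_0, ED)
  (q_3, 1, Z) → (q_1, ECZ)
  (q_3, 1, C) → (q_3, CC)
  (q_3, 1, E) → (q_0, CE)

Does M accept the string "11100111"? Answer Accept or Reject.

(q_0, 11100111, Z)
  read 1, top Z: go to q_1, push Z → (q_1, 1100111, Z)
  read 1, top Z: go to q_3, push EZ → (q_3, 100111, EZ)
  read 1, top E: go to q_0, push CE → (q_0, 00111, CEZ)
  read 0, top C: go to q_0, push D → (q_0, 0111, DEZ)
  read 0, top D: go to q_2, push ε → (q_2, 111, EZ)
  read 1, top E: go to q_1, push ε → (q_1, 11, Z)
  read 1, top Z: go to q_3, push EZ → (q_3, 1, EZ)
  read 1, top E: go to q_0, push CE → (q_0, ε, CEZ)
All input consumed; state q_0 ∈ F.

Accept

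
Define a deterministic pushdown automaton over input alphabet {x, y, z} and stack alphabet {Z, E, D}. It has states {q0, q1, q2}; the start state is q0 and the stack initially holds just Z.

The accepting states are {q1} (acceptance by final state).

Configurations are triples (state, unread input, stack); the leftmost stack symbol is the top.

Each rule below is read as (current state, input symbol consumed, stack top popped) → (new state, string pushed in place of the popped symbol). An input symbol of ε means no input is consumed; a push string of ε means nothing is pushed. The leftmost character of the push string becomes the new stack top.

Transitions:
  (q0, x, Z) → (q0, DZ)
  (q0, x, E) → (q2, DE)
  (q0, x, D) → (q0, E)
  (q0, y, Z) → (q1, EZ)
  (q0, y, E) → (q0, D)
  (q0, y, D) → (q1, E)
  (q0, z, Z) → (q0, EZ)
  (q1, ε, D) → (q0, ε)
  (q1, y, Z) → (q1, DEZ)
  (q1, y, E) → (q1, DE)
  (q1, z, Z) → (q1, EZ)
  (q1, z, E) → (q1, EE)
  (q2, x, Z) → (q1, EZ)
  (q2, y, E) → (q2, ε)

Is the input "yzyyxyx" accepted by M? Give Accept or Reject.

(q0, yzyyxyx, Z)
  read y, top Z: go to q1, push EZ → (q1, zyyxyx, EZ)
  read z, top E: go to q1, push EE → (q1, yyxyx, EEZ)
  read y, top E: go to q1, push DE → (q1, yxyx, DEEZ)
  ε-move, top D: go to q0, push ε → (q0, yxyx, EEZ)
  read y, top E: go to q0, push D → (q0, xyx, DEZ)
  read x, top D: go to q0, push E → (q0, yx, EEZ)
  read y, top E: go to q0, push D → (q0, x, DEZ)
  read x, top D: go to q0, push E → (q0, ε, EEZ)
All input consumed; state q0 ∉ F and no further ε-move applies.

Reject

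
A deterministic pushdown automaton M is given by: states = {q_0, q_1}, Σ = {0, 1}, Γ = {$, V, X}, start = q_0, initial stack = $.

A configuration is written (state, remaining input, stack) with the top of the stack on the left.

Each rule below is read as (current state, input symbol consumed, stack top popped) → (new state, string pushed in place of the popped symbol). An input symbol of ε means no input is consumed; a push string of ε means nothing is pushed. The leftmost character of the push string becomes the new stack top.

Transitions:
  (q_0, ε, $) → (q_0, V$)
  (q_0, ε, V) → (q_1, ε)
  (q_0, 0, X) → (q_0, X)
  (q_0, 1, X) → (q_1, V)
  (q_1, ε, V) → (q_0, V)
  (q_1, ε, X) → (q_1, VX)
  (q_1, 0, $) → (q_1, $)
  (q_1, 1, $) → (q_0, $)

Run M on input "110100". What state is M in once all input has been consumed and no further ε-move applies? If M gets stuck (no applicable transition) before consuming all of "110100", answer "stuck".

(q_0, 110100, $) ⊢ (q_0, 110100, V$) ⊢ (q_1, 110100, $) ⊢ (q_0, 10100, $) ⊢ (q_0, 10100, V$) ⊢ (q_1, 10100, $) ⊢ (q_0, 0100, $) ⊢ (q_0, 0100, V$) ⊢ (q_1, 0100, $) ⊢ (q_1, 100, $) ⊢ (q_0, 00, $) ⊢ (q_0, 00, V$) ⊢ (q_1, 00, $) ⊢ (q_1, 0, $) ⊢ (q_1, ε, $)
All input consumed; M is in state q_1.

q_1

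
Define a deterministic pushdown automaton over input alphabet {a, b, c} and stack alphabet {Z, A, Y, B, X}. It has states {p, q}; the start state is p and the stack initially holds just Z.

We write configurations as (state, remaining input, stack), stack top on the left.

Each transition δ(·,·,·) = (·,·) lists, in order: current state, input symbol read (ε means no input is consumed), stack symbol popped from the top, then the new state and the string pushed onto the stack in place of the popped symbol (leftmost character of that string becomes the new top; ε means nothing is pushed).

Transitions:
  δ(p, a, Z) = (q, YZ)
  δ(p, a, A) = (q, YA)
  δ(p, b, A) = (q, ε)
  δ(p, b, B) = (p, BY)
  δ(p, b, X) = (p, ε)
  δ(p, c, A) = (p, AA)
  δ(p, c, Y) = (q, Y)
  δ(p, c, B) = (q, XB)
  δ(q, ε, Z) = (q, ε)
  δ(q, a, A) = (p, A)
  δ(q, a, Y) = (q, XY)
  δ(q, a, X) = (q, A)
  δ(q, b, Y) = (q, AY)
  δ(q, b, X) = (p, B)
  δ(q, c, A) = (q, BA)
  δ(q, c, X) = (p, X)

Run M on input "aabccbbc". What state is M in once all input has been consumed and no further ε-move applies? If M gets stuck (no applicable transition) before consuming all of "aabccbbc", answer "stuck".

q

(p, aabccbbc, Z)
  read a, top Z: go to q, push YZ → (q, abccbbc, YZ)
  read a, top Y: go to q, push XY → (q, bccbbc, XYZ)
  read b, top X: go to p, push B → (p, ccbbc, BYZ)
  read c, top B: go to q, push XB → (q, cbbc, XBYZ)
  read c, top X: go to p, push X → (p, bbc, XBYZ)
  read b, top X: go to p, push ε → (p, bc, BYZ)
  read b, top B: go to p, push BY → (p, c, BYYZ)
  read c, top B: go to q, push XB → (q, ε, XBYYZ)
All input consumed; M is in state q.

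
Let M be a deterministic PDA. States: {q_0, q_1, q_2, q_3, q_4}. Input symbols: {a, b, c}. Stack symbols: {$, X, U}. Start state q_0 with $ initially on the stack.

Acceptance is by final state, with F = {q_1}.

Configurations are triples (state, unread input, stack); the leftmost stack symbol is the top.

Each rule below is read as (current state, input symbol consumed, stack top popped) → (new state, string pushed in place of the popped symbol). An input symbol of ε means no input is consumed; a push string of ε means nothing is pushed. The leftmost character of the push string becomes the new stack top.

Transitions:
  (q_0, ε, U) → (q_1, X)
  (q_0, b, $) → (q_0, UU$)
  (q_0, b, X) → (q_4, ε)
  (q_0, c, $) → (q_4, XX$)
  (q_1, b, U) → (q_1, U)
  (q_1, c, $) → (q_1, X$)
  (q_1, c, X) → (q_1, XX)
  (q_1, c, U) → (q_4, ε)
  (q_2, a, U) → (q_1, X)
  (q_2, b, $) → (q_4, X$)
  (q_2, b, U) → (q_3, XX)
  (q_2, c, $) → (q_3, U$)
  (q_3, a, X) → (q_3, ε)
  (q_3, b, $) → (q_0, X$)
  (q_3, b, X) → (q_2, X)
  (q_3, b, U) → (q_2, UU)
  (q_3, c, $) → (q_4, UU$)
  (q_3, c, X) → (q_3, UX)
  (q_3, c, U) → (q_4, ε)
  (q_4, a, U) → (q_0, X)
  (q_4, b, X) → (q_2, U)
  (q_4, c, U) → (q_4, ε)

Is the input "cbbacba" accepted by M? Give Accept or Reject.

Accept

(q_0, cbbacba, $)
  read c, top $: go to q_4, push XX$ → (q_4, bbacba, XX$)
  read b, top X: go to q_2, push U → (q_2, bacba, UX$)
  read b, top U: go to q_3, push XX → (q_3, acba, XXX$)
  read a, top X: go to q_3, push ε → (q_3, cba, XX$)
  read c, top X: go to q_3, push UX → (q_3, ba, UXX$)
  read b, top U: go to q_2, push UU → (q_2, a, UUXX$)
  read a, top U: go to q_1, push X → (q_1, ε, XUXX$)
All input consumed; state q_1 ∈ F.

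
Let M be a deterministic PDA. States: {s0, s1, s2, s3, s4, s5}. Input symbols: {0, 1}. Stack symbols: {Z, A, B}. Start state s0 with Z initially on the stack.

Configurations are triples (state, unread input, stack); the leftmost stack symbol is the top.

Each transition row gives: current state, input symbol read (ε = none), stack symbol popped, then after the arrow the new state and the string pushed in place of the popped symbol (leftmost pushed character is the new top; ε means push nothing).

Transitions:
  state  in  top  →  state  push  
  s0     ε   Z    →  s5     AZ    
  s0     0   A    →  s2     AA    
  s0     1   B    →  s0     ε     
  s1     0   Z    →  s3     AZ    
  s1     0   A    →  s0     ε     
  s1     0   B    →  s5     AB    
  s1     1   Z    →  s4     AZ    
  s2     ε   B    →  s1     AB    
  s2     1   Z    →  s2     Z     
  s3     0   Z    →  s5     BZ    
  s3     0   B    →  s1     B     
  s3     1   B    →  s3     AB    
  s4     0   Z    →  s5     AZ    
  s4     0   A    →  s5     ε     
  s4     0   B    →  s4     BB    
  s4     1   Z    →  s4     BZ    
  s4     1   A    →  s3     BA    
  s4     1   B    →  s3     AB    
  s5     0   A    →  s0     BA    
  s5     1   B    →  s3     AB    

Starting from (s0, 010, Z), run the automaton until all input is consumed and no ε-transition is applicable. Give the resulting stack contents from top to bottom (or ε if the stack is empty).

(s0, 010, Z) ⊢ (s5, 010, AZ) ⊢ (s0, 10, BAZ) ⊢ (s0, 0, AZ) ⊢ (s2, ε, AAZ)
All input consumed in state s2 with stack AAZ.

AAZ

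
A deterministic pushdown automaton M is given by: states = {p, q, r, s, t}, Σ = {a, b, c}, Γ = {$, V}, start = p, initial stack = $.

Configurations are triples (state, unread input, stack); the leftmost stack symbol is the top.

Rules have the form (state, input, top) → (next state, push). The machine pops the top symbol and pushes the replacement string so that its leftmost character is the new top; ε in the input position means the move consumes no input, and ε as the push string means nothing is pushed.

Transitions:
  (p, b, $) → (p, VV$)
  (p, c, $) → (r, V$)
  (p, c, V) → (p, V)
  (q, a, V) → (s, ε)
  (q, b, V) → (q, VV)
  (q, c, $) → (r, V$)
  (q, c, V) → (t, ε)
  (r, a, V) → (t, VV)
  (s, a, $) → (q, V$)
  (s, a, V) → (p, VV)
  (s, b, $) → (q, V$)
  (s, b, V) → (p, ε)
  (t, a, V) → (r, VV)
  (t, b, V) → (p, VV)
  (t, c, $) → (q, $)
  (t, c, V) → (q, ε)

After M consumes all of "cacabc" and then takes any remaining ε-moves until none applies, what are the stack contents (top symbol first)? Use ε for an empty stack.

(p, cacabc, $)
  read c, top $: go to r, push V$ → (r, acabc, V$)
  read a, top V: go to t, push VV → (t, cabc, VV$)
  read c, top V: go to q, push ε → (q, abc, V$)
  read a, top V: go to s, push ε → (s, bc, $)
  read b, top $: go to q, push V$ → (q, c, V$)
  read c, top V: go to t, push ε → (t, ε, $)
All input consumed in state t with stack $.

$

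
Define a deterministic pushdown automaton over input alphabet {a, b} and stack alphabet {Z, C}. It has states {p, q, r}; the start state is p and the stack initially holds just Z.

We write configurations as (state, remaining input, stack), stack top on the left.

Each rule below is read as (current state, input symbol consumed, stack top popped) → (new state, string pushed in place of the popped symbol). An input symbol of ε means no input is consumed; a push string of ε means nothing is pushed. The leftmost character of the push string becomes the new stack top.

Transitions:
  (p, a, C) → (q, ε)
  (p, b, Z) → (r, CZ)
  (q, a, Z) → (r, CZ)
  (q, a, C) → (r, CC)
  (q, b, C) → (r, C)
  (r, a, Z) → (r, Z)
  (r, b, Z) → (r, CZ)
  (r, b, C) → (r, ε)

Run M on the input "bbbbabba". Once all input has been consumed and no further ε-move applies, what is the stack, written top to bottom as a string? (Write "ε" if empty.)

Z

(p, bbbbabba, Z)
  read b, top Z: go to r, push CZ → (r, bbbabba, CZ)
  read b, top C: go to r, push ε → (r, bbabba, Z)
  read b, top Z: go to r, push CZ → (r, babba, CZ)
  read b, top C: go to r, push ε → (r, abba, Z)
  read a, top Z: go to r, push Z → (r, bba, Z)
  read b, top Z: go to r, push CZ → (r, ba, CZ)
  read b, top C: go to r, push ε → (r, a, Z)
  read a, top Z: go to r, push Z → (r, ε, Z)
All input consumed in state r with stack Z.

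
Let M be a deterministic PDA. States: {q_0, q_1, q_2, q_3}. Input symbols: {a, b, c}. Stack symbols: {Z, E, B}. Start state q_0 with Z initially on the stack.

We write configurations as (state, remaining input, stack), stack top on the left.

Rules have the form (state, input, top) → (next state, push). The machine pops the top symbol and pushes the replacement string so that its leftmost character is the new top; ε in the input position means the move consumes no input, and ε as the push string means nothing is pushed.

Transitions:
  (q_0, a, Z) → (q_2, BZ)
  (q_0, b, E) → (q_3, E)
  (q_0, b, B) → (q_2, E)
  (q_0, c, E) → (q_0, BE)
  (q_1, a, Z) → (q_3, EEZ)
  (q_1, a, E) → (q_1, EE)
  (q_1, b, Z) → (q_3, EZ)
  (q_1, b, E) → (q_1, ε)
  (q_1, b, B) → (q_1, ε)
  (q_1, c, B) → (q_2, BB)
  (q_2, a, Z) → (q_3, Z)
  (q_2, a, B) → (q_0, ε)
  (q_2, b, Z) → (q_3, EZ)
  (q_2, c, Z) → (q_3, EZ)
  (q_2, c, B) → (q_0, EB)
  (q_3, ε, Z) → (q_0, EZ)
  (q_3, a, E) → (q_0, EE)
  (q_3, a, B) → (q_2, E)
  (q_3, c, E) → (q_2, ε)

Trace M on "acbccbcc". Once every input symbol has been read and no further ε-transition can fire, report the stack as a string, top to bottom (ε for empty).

EBZ

(q_0, acbccbcc, Z)
  read a, top Z: go to q_2, push BZ → (q_2, cbccbcc, BZ)
  read c, top B: go to q_0, push EB → (q_0, bccbcc, EBZ)
  read b, top E: go to q_3, push E → (q_3, ccbcc, EBZ)
  read c, top E: go to q_2, push ε → (q_2, cbcc, BZ)
  read c, top B: go to q_0, push EB → (q_0, bcc, EBZ)
  read b, top E: go to q_3, push E → (q_3, cc, EBZ)
  read c, top E: go to q_2, push ε → (q_2, c, BZ)
  read c, top B: go to q_0, push EB → (q_0, ε, EBZ)
All input consumed in state q_0 with stack EBZ.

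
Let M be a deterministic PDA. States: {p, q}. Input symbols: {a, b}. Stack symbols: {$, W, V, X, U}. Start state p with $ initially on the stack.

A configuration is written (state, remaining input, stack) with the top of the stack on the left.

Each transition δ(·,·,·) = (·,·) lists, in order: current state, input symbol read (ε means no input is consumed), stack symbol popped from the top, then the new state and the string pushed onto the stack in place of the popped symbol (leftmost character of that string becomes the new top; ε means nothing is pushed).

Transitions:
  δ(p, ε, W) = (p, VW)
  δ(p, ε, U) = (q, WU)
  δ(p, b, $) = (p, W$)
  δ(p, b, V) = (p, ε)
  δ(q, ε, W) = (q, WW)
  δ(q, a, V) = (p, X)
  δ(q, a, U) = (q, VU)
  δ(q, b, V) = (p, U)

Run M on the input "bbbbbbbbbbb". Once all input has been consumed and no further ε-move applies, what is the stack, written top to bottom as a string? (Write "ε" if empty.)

(p, bbbbbbbbbbb, $) ⊢ (p, bbbbbbbbbb, W$) ⊢ (p, bbbbbbbbbb, VW$) ⊢ (p, bbbbbbbbb, W$) ⊢ (p, bbbbbbbbb, VW$) ⊢ (p, bbbbbbbb, W$) ⊢ (p, bbbbbbbb, VW$) ⊢ (p, bbbbbbb, W$) ⊢ (p, bbbbbbb, VW$) ⊢ (p, bbbbbb, W$) ⊢ (p, bbbbbb, VW$) ⊢ (p, bbbbb, W$) ⊢ (p, bbbbb, VW$) ⊢ (p, bbbb, W$) ⊢ (p, bbbb, VW$) ⊢ (p, bbb, W$) ⊢ (p, bbb, VW$) ⊢ (p, bb, W$) ⊢ (p, bb, VW$) ⊢ (p, b, W$) ⊢ (p, b, VW$) ⊢ (p, ε, W$) ⊢ (p, ε, VW$)
All input consumed in state p with stack VW$.

VW$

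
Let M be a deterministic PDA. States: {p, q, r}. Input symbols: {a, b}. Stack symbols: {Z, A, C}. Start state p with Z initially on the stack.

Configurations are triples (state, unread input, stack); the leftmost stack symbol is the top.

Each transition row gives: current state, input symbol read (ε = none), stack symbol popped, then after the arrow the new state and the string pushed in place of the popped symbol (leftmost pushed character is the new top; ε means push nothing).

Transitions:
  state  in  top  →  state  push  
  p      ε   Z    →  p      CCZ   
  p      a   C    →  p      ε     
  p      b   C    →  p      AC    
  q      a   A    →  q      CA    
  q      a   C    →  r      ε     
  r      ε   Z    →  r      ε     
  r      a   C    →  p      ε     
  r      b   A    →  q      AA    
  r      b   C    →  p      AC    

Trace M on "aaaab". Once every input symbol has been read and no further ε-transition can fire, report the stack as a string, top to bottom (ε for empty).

(p, aaaab, Z)
  ε-move, top Z: go to p, push CCZ → (p, aaaab, CCZ)
  read a, top C: go to p, push ε → (p, aaab, CZ)
  read a, top C: go to p, push ε → (p, aab, Z)
  ε-move, top Z: go to p, push CCZ → (p, aab, CCZ)
  read a, top C: go to p, push ε → (p, ab, CZ)
  read a, top C: go to p, push ε → (p, b, Z)
  ε-move, top Z: go to p, push CCZ → (p, b, CCZ)
  read b, top C: go to p, push AC → (p, ε, ACCZ)
All input consumed in state p with stack ACCZ.

ACCZ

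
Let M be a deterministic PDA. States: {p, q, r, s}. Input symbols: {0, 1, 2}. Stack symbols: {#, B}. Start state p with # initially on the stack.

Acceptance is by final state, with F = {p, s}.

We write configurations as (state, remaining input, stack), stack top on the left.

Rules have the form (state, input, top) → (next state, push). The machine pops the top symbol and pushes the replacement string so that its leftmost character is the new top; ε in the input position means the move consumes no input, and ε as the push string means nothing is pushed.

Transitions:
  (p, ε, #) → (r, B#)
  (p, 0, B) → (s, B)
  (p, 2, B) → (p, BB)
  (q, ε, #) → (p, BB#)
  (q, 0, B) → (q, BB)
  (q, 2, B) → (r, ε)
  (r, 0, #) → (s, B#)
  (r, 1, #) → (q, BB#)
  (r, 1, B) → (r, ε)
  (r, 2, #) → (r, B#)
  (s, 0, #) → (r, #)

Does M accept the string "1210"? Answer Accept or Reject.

Accept

(p, 1210, #) ⊢ (r, 1210, B#) ⊢ (r, 210, #) ⊢ (r, 10, B#) ⊢ (r, 0, #) ⊢ (s, ε, B#)
All input consumed; state s ∈ F.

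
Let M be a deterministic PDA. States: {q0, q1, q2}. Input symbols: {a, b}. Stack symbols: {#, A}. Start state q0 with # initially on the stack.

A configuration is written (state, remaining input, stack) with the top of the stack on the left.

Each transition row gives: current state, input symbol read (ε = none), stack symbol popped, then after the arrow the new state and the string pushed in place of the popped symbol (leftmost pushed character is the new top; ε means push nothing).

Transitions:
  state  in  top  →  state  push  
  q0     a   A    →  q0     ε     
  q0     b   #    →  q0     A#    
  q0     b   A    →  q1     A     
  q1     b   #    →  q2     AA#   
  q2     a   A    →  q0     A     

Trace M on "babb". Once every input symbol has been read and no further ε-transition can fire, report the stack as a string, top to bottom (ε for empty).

A#

(q0, babb, #)
  read b, top #: go to q0, push A# → (q0, abb, A#)
  read a, top A: go to q0, push ε → (q0, bb, #)
  read b, top #: go to q0, push A# → (q0, b, A#)
  read b, top A: go to q1, push A → (q1, ε, A#)
All input consumed in state q1 with stack A#.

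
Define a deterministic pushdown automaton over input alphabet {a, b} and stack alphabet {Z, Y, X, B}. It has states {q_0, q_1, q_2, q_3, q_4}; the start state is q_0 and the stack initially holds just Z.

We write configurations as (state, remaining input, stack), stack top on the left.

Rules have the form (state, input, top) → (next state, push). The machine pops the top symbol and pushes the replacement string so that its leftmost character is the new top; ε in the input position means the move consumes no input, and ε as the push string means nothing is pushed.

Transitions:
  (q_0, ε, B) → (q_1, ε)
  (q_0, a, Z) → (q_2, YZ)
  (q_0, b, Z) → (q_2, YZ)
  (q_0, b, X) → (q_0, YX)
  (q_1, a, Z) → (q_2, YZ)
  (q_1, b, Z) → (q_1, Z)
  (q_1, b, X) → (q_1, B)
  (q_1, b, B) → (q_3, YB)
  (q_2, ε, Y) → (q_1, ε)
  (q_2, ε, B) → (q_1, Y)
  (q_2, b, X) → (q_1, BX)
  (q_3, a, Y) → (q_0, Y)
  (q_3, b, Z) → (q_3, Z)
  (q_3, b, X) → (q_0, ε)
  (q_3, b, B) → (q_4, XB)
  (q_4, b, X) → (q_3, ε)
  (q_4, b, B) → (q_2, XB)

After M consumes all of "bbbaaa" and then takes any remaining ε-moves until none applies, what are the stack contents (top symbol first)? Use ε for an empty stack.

Z

(q_0, bbbaaa, Z) ⊢ (q_2, bbaaa, YZ) ⊢ (q_1, bbaaa, Z) ⊢ (q_1, baaa, Z) ⊢ (q_1, aaa, Z) ⊢ (q_2, aa, YZ) ⊢ (q_1, aa, Z) ⊢ (q_2, a, YZ) ⊢ (q_1, a, Z) ⊢ (q_2, ε, YZ) ⊢ (q_1, ε, Z)
All input consumed in state q_1 with stack Z.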